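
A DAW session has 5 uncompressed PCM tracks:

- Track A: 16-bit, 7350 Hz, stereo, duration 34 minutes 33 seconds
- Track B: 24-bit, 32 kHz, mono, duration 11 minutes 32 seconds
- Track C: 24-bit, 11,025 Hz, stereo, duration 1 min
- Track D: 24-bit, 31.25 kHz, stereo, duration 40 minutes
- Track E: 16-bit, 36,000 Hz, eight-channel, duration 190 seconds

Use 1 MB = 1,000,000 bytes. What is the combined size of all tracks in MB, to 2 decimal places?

690.79 MB

Track A: 34 minutes 33 seconds = 2,073 s; 7,350 × 2,073 × 2 × 2 = 60,946,200 bytes.
Track B: 11 minutes 32 seconds = 692 s; 32,000 × 692 × 3 × 1 = 66,432,000 bytes.
Track C: 1 min = 60 s; 11,025 × 60 × 3 × 2 = 3,969,000 bytes.
Track D: 40 minutes = 2,400 s; 31,250 × 2,400 × 3 × 2 = 450,000,000 bytes.
Track E: 36,000 × 190 × 2 × 8 = 109,440,000 bytes.
Total = 690,787,200 bytes = 690.79 MB.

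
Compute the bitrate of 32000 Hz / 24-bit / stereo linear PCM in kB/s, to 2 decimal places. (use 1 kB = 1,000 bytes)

Bit rate = 32,000 × 24 × 2 = 1,536,000 bits/s.
1,536,000 / 8 = 192,000 B/s = 192.00 kB/s.

192.00 kB/s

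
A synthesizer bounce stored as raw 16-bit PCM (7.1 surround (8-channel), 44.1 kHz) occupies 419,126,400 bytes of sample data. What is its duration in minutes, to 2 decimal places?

Byte rate = 44,100 × 2 × 8 = 705,600 bytes/s.
Duration = 419,126,400 / 705,600 = 594 s.
594 s / 60 = 9.90 minutes.

9.90 minutes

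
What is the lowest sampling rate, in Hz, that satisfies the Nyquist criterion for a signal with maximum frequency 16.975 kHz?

33,950 Hz

Minimum sample rate = 2 × 16,975 Hz = 33,950 Hz.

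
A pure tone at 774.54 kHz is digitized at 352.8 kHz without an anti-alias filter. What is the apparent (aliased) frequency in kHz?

Nyquist = 352,800/2 = 176,400 Hz; 774,540 Hz exceeds it.
Alias = |774,540 − 2×352,800| = |774,540 − 705,600| = 68,940 Hz = 68.94 kHz.

68.94 kHz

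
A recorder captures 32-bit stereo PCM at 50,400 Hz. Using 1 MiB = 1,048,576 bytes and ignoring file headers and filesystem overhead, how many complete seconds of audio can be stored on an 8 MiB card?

Uncompressed byte rate = 50,400 × 4 × 2 = 403,200 bytes/s.
Capacity = 8 × 1,048,576 = 8,388,608 bytes.
8,388,608 / 403,200 ≈ 20.81 s → 20 seconds.

20 seconds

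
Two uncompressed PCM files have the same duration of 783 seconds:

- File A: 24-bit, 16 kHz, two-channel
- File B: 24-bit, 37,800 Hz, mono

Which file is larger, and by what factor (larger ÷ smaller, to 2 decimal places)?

File B, by a factor of 1.18

File A: 16,000 × 3 × 2 = 96,000 bytes/s.
File B: 37,800 × 3 × 1 = 113,400 bytes/s.
File B is larger; ratio = 88,792,200 / 75,168,000 = 1.18.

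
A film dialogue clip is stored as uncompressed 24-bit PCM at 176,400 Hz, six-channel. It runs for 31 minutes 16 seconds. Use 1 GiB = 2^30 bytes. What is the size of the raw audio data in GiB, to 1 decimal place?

5.5 GiB

Duration = 31 minutes 16 seconds = 1,876 s.
Bytes = 176,400 samples/s × 1,876 s × 3 bytes/sample × 6 ch = 5,956,675,200 bytes.
5,956,675,200 / 1,073,741,824 = 5.5 GiB.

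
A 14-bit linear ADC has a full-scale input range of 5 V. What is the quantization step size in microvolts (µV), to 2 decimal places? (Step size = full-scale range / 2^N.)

305.18 µV

5 V / 2^14 = 5 / 16,384 V = 305.18 µV.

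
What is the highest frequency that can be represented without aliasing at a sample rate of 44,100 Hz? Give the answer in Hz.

22,050 Hz

Nyquist frequency = sample rate / 2 = 44,100 / 2 = 22,050 Hz.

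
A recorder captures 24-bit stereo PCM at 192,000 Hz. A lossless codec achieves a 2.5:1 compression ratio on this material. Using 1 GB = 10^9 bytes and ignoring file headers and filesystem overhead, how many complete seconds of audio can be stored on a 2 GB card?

Uncompressed byte rate = 192,000 × 3 × 2 = 1,152,000 bytes/s.
After 2.5:1 compression, effective rate ≈ 460800 bytes/s.
Capacity = 2 × 1,000,000,000 = 2,000,000,000 bytes.
2,000,000,000 / effective rate ≈ 4340.28 s → 4,340 seconds.

4,340 seconds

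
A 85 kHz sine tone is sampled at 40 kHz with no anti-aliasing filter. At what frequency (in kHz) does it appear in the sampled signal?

Nyquist = 40,000/2 = 20,000 Hz; 85,000 Hz exceeds it.
Alias = |85,000 − 2×40,000| = |85,000 − 80,000| = 5,000 Hz = 5 kHz.

5 kHz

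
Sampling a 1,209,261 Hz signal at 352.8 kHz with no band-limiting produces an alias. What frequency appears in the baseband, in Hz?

150,861 Hz

Nyquist = 352,800/2 = 176,400 Hz; 1,209,261 Hz exceeds it.
Alias = |1,209,261 − 3×352,800| = |1,209,261 − 1,058,400| = 150,861 Hz.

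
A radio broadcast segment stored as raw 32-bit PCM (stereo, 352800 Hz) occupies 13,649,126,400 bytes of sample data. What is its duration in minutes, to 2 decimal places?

Byte rate = 352,800 × 4 × 2 = 2,822,400 bytes/s.
Duration = 13,649,126,400 / 2,822,400 = 4,836 s.
4,836 s / 60 = 80.60 minutes.

80.60 minutes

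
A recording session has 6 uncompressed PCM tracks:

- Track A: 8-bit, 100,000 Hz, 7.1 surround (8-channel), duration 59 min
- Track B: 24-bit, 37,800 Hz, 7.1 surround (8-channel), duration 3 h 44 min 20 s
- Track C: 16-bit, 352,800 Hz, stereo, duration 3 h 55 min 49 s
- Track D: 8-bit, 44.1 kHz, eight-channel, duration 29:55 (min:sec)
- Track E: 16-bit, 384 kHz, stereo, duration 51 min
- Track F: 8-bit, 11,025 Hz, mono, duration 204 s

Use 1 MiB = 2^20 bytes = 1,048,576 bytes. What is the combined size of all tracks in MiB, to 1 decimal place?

38476.6 MiB

Track A: 59 min = 3,540 s; 100,000 × 3,540 × 1 × 8 = 2,832,000,000 bytes.
Track B: 3 h 44 min 20 s = 13,460 s; 37,800 × 13,460 × 3 × 8 = 12,210,912,000 bytes.
Track C: 3 h 55 min 49 s = 14,149 s; 352,800 × 14,149 × 2 × 2 = 19,967,068,800 bytes.
Track D: 29:55 (min:sec) = 1,795 s; 44,100 × 1,795 × 1 × 8 = 633,276,000 bytes.
Track E: 51 min = 3,060 s; 384,000 × 3,060 × 2 × 2 = 4,700,160,000 bytes.
Track F: 11,025 × 204 × 1 × 1 = 2,249,100 bytes.
Total = 40,345,665,900 bytes = 38476.6 MiB.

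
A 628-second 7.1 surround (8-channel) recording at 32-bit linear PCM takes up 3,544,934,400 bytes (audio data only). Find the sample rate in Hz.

176,400 Hz

Bytes = sample_rate × seconds × bytes_per_sample × channels.
sample_rate = 3,544,934,400 / (628 × 4 × 8) = 3,544,934,400 / 20,096 = 176,400 Hz.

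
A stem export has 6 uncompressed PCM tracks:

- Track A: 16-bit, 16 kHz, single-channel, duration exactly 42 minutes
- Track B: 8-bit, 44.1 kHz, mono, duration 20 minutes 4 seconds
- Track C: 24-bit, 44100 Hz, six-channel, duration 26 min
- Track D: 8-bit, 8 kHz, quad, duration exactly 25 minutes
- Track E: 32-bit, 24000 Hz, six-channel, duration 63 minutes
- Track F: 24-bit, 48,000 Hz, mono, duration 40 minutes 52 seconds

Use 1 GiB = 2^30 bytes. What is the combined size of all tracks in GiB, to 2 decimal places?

Track A: exactly 42 minutes = 2,520 s; 16,000 × 2,520 × 2 × 1 = 80,640,000 bytes.
Track B: 20 minutes 4 seconds = 1,204 s; 44,100 × 1,204 × 1 × 1 = 53,096,400 bytes.
Track C: 26 min = 1,560 s; 44,100 × 1,560 × 3 × 6 = 1,238,328,000 bytes.
Track D: exactly 25 minutes = 1,500 s; 8,000 × 1,500 × 1 × 4 = 48,000,000 bytes.
Track E: 63 minutes = 3,780 s; 24,000 × 3,780 × 4 × 6 = 2,177,280,000 bytes.
Track F: 40 minutes 52 seconds = 2,452 s; 48,000 × 2,452 × 3 × 1 = 353,088,000 bytes.
Total = 3,950,432,400 bytes = 3.68 GiB.

3.68 GiB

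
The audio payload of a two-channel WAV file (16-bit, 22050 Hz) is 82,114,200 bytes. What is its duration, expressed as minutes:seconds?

15:31

Byte rate = 22,050 × 2 × 2 = 88,200 bytes/s.
Duration = 82,114,200 / 88,200 = 931 s.
931 s = 15:31.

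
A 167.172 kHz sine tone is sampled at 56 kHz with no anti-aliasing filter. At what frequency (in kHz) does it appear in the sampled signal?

0.828 kHz

Nyquist = 56,000/2 = 28,000 Hz; 167,172 Hz exceeds it.
Alias = |167,172 − 3×56,000| = |167,172 − 168,000| = 828 Hz = 0.828 kHz.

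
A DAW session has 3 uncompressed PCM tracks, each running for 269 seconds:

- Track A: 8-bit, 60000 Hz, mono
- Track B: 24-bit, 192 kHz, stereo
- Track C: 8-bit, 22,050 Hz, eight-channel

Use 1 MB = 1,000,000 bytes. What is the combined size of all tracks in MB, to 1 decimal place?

373.5 MB

Track A: 60,000 × 269 × 1 × 1 = 16,140,000 bytes.
Track B: 192,000 × 269 × 3 × 2 = 309,888,000 bytes.
Track C: 22,050 × 269 × 1 × 8 = 47,451,600 bytes.
Total = 373,479,600 bytes = 373.5 MB.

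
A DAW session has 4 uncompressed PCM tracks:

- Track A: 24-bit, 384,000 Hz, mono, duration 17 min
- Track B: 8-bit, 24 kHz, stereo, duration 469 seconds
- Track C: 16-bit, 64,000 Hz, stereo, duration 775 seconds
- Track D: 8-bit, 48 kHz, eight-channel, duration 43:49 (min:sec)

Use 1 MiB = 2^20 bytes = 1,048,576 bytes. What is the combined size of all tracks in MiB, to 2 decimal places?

2294.05 MiB

Track A: 17 min = 1,020 s; 384,000 × 1,020 × 3 × 1 = 1,175,040,000 bytes.
Track B: 24,000 × 469 × 1 × 2 = 22,512,000 bytes.
Track C: 64,000 × 775 × 2 × 2 = 198,400,000 bytes.
Track D: 43:49 (min:sec) = 2,629 s; 48,000 × 2,629 × 1 × 8 = 1,009,536,000 bytes.
Total = 2,405,488,000 bytes = 2294.05 MiB.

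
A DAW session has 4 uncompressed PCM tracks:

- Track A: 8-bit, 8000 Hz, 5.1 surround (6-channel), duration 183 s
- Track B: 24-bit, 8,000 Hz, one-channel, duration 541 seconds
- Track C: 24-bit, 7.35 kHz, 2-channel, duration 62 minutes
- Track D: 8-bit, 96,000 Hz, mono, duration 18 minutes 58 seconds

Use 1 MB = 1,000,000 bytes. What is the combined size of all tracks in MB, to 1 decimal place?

Track A: 8,000 × 183 × 1 × 6 = 8,784,000 bytes.
Track B: 8,000 × 541 × 3 × 1 = 12,984,000 bytes.
Track C: 62 minutes = 3,720 s; 7,350 × 3,720 × 3 × 2 = 164,052,000 bytes.
Track D: 18 minutes 58 seconds = 1,138 s; 96,000 × 1,138 × 1 × 1 = 109,248,000 bytes.
Total = 295,068,000 bytes = 295.1 MB.

295.1 MB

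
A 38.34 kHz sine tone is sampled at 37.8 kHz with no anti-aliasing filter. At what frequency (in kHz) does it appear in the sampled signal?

0.54 kHz

Nyquist = 37,800/2 = 18,900 Hz; 38,340 Hz exceeds it.
Alias = |38,340 − 1×37,800| = |38,340 − 37,800| = 540 Hz = 0.54 kHz.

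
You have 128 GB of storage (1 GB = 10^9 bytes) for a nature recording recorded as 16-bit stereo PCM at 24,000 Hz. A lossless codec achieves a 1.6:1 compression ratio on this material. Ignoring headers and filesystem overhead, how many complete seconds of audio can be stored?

2,133,333 seconds

Uncompressed byte rate = 24,000 × 2 × 2 = 96,000 bytes/s.
After 1.6:1 compression, effective rate ≈ 60000 bytes/s.
Capacity = 128 × 1,000,000,000 = 128,000,000,000 bytes.
128,000,000,000 / effective rate ≈ 2133333.33 s → 2,133,333 seconds.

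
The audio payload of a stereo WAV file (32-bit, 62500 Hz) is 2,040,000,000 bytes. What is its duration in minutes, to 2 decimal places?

68.00 minutes

Byte rate = 62,500 × 4 × 2 = 500,000 bytes/s.
Duration = 2,040,000,000 / 500,000 = 4,080 s.
4,080 s / 60 = 68.00 minutes.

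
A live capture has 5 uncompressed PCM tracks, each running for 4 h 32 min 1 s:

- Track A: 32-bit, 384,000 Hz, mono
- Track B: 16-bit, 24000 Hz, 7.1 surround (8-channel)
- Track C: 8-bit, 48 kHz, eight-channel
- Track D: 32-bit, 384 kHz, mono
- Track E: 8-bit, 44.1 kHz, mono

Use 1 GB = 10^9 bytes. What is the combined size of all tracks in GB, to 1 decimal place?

4 h 32 min 1 s = 16,321 s.
Track A: 384,000 × 16,321 × 4 × 1 = 25,069,056,000 bytes.
Track B: 24,000 × 16,321 × 2 × 8 = 6,267,264,000 bytes.
Track C: 48,000 × 16,321 × 1 × 8 = 6,267,264,000 bytes.
Track D: 384,000 × 16,321 × 4 × 1 = 25,069,056,000 bytes.
Track E: 44,100 × 16,321 × 1 × 1 = 719,756,100 bytes.
Total = 63,392,396,100 bytes = 63.4 GB.

63.4 GB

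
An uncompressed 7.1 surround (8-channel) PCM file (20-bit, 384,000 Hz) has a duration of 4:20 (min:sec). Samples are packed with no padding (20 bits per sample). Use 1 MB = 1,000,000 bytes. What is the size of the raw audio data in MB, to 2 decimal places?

Duration = 4:20 (min:sec) = 260 s.
Bits = 384,000 × 260 × 20 × 8 = 15,974,400,000 bits = 1,996,800,000 bytes.
1,996,800,000 / 1,000,000 = 1996.80 MB.

1996.80 MB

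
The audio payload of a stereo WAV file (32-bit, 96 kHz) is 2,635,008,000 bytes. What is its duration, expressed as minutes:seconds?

57:11

Byte rate = 96,000 × 4 × 2 = 768,000 bytes/s.
Duration = 2,635,008,000 / 768,000 = 3,431 s.
3,431 s = 57:11.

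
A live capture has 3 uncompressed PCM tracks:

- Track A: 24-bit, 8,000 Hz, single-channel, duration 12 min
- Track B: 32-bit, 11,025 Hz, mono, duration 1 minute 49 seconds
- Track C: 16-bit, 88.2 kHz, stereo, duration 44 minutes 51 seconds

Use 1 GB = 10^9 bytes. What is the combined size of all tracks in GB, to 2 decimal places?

Track A: 12 min = 720 s; 8,000 × 720 × 3 × 1 = 17,280,000 bytes.
Track B: 1 minute 49 seconds = 109 s; 11,025 × 109 × 4 × 1 = 4,806,900 bytes.
Track C: 44 minutes 51 seconds = 2,691 s; 88,200 × 2,691 × 2 × 2 = 949,384,800 bytes.
Total = 971,471,700 bytes = 0.97 GB.

0.97 GB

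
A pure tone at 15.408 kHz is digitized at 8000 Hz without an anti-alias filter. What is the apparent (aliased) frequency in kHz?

Nyquist = 8,000/2 = 4,000 Hz; 15,408 Hz exceeds it.
Alias = |15,408 − 2×8,000| = |15,408 − 16,000| = 592 Hz = 0.592 kHz.

0.592 kHz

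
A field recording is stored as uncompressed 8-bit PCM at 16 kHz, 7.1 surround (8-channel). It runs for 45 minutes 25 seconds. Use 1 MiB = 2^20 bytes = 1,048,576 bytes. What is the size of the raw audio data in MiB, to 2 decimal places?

332.64 MiB

Duration = 45 minutes 25 seconds = 2,725 s.
Bytes = 16,000 samples/s × 2,725 s × 1 bytes/sample × 8 ch = 348,800,000 bytes.
348,800,000 / 1,048,576 = 332.64 MiB.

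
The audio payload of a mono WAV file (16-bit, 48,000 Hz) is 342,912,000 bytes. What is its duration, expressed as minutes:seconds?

Byte rate = 48,000 × 2 × 1 = 96,000 bytes/s.
Duration = 342,912,000 / 96,000 = 3,572 s.
3,572 s = 59:32.

59:32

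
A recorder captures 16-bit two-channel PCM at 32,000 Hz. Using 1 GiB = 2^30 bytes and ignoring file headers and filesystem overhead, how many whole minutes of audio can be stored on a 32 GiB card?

4,473 minutes

Uncompressed byte rate = 32,000 × 2 × 2 = 128,000 bytes/s.
Capacity = 32 × 1,073,741,824 = 34,359,738,368 bytes.
34,359,738,368 / 128,000 ≈ 268435.46 s → 4,473 minutes.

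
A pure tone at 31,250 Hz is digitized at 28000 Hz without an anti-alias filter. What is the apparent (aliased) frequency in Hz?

3,250 Hz

Nyquist = 28,000/2 = 14,000 Hz; 31,250 Hz exceeds it.
Alias = |31,250 − 1×28,000| = |31,250 − 28,000| = 3,250 Hz.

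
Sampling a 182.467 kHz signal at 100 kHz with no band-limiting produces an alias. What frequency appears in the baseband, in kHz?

17.533 kHz

Nyquist = 100,000/2 = 50,000 Hz; 182,467 Hz exceeds it.
Alias = |182,467 − 2×100,000| = |182,467 − 200,000| = 17,533 Hz = 17.533 kHz.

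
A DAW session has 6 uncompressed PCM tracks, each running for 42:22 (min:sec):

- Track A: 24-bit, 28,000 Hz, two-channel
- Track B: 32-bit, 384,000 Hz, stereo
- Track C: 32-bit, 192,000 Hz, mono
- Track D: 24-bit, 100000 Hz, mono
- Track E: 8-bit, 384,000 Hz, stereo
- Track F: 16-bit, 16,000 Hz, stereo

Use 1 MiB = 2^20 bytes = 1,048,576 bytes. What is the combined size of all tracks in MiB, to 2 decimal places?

42:22 (min:sec) = 2,542 s.
Track A: 28,000 × 2,542 × 3 × 2 = 427,056,000 bytes.
Track B: 384,000 × 2,542 × 4 × 2 = 7,809,024,000 bytes.
Track C: 192,000 × 2,542 × 4 × 1 = 1,952,256,000 bytes.
Track D: 100,000 × 2,542 × 3 × 1 = 762,600,000 bytes.
Track E: 384,000 × 2,542 × 1 × 2 = 1,952,256,000 bytes.
Track F: 16,000 × 2,542 × 2 × 2 = 162,688,000 bytes.
Total = 13,065,880,000 bytes = 12460.59 MiB.

12460.59 MiB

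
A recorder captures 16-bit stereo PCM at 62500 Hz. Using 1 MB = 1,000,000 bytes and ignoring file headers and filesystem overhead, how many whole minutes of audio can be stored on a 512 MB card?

Uncompressed byte rate = 62,500 × 2 × 2 = 250,000 bytes/s.
Capacity = 512 × 1,000,000 = 512,000,000 bytes.
512,000,000 / 250,000 ≈ 2048 s → 34 minutes.

34 minutes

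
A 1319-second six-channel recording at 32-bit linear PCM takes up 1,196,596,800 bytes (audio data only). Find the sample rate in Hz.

37,800 Hz

Bytes = sample_rate × seconds × bytes_per_sample × channels.
sample_rate = 1,196,596,800 / (1,319 × 4 × 6) = 1,196,596,800 / 31,656 = 37,800 Hz.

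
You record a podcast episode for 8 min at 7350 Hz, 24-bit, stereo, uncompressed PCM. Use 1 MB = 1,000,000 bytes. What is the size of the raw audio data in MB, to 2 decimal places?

Duration = 8 min = 480 s.
Bytes = 7,350 samples/s × 480 s × 3 bytes/sample × 2 ch = 21,168,000 bytes.
21,168,000 / 1,000,000 = 21.17 MB.

21.17 MB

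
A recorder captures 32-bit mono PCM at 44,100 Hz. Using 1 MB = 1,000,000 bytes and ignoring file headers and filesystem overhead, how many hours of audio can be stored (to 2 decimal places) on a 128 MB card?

Uncompressed byte rate = 44,100 × 4 × 1 = 176,400 bytes/s.
Capacity = 128 × 1,000,000 = 128,000,000 bytes.
128,000,000 / 176,400 ≈ 725.62 s → 0.20 hours.

0.20 hours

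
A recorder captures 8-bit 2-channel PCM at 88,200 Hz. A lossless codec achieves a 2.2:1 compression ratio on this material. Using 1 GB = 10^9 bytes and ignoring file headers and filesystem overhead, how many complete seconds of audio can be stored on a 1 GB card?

12,471 seconds

Uncompressed byte rate = 88,200 × 1 × 2 = 176,400 bytes/s.
After 2.2:1 compression, effective rate ≈ 80181.82 bytes/s.
Capacity = 1 × 1,000,000,000 = 1,000,000,000 bytes.
1,000,000,000 / effective rate ≈ 12471.66 s → 12,471 seconds.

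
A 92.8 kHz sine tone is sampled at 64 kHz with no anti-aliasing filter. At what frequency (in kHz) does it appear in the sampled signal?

Nyquist = 64,000/2 = 32,000 Hz; 92,800 Hz exceeds it.
Alias = |92,800 − 1×64,000| = |92,800 − 64,000| = 28,800 Hz = 28.8 kHz.

28.8 kHz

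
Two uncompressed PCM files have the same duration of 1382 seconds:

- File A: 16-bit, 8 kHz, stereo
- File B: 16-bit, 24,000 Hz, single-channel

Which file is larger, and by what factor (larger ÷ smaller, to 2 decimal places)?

File B, by a factor of 1.50

File A: 8,000 × 2 × 2 = 32,000 bytes/s.
File B: 24,000 × 2 × 1 = 48,000 bytes/s.
File B is larger; ratio = 66,336,000 / 44,224,000 = 1.50.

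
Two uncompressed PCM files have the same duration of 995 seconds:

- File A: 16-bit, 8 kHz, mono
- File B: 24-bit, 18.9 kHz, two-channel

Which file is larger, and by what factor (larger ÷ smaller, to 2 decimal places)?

File B, by a factor of 7.09

File A: 8,000 × 2 × 1 = 16,000 bytes/s.
File B: 18,900 × 3 × 2 = 113,400 bytes/s.
File B is larger; ratio = 112,833,000 / 15,920,000 = 7.09.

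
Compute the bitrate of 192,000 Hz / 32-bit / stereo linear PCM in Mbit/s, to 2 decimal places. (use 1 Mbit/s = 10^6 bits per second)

12.29 Mbit/s

Bit rate = 192,000 × 32 × 2 = 12,288,000 bits/s.
= 12.29 Mbit/s.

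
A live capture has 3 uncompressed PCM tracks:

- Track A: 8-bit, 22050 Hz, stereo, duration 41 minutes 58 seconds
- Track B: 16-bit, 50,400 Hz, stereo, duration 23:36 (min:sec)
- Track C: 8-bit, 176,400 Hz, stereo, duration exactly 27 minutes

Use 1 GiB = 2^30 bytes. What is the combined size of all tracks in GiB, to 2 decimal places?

0.90 GiB

Track A: 41 minutes 58 seconds = 2,518 s; 22,050 × 2,518 × 1 × 2 = 111,043,800 bytes.
Track B: 23:36 (min:sec) = 1,416 s; 50,400 × 1,416 × 2 × 2 = 285,465,600 bytes.
Track C: exactly 27 minutes = 1,620 s; 176,400 × 1,620 × 1 × 2 = 571,536,000 bytes.
Total = 968,045,400 bytes = 0.90 GiB.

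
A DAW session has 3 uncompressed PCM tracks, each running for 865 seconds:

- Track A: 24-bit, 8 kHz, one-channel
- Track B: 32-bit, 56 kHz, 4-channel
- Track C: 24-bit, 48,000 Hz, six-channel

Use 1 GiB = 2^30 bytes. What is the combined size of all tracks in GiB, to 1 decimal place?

Track A: 8,000 × 865 × 3 × 1 = 20,760,000 bytes.
Track B: 56,000 × 865 × 4 × 4 = 775,040,000 bytes.
Track C: 48,000 × 865 × 3 × 6 = 747,360,000 bytes.
Total = 1,543,160,000 bytes = 1.4 GiB.

1.4 GiB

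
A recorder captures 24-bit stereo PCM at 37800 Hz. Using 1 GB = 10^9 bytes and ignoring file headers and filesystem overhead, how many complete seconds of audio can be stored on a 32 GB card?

141,093 seconds

Uncompressed byte rate = 37,800 × 3 × 2 = 226,800 bytes/s.
Capacity = 32 × 1,000,000,000 = 32,000,000,000 bytes.
32,000,000,000 / 226,800 ≈ 141093.47 s → 141,093 seconds.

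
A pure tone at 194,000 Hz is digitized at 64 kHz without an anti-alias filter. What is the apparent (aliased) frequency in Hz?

2,000 Hz

Nyquist = 64,000/2 = 32,000 Hz; 194,000 Hz exceeds it.
Alias = |194,000 − 3×64,000| = |194,000 − 192,000| = 2,000 Hz.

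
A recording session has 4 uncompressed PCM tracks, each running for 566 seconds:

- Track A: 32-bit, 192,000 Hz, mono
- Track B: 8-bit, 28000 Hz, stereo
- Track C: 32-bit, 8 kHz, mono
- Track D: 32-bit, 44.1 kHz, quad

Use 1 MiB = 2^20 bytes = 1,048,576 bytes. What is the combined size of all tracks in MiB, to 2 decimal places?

Track A: 192,000 × 566 × 4 × 1 = 434,688,000 bytes.
Track B: 28,000 × 566 × 1 × 2 = 31,696,000 bytes.
Track C: 8,000 × 566 × 4 × 1 = 18,112,000 bytes.
Track D: 44,100 × 566 × 4 × 4 = 399,369,600 bytes.
Total = 883,865,600 bytes = 842.92 MiB.

842.92 MiB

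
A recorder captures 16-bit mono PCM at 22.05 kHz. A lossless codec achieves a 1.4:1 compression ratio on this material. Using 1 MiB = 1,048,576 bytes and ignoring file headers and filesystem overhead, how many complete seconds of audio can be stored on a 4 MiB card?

133 seconds

Uncompressed byte rate = 22,050 × 2 × 1 = 44,100 bytes/s.
After 1.4:1 compression, effective rate ≈ 31500 bytes/s.
Capacity = 4 × 1,048,576 = 4,194,304 bytes.
4,194,304 / effective rate ≈ 133.15 s → 133 seconds.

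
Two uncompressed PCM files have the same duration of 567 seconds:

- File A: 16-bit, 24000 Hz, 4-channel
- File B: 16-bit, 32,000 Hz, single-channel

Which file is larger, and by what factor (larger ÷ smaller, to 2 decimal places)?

File A, by a factor of 3.00

File A: 24,000 × 2 × 4 = 192,000 bytes/s.
File B: 32,000 × 2 × 1 = 64,000 bytes/s.
File A is larger; ratio = 108,864,000 / 36,288,000 = 3.00.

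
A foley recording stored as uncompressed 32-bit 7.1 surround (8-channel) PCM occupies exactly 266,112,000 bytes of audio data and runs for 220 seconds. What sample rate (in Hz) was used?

37,800 Hz

Bytes = sample_rate × seconds × bytes_per_sample × channels.
sample_rate = 266,112,000 / (220 × 4 × 8) = 266,112,000 / 7,040 = 37,800 Hz.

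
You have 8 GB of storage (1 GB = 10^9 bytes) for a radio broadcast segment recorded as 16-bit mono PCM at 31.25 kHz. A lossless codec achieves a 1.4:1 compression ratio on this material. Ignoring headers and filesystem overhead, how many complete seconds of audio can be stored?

179,200 seconds

Uncompressed byte rate = 31,250 × 2 × 1 = 62,500 bytes/s.
After 1.4:1 compression, effective rate ≈ 44642.86 bytes/s.
Capacity = 8 × 1,000,000,000 = 8,000,000,000 bytes.
8,000,000,000 / effective rate ≈ 179200 s → 179,200 seconds.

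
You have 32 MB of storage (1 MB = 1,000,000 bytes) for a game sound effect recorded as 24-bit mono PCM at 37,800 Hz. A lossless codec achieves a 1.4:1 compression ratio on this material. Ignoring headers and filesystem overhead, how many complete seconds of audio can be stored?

Uncompressed byte rate = 37,800 × 3 × 1 = 113,400 bytes/s.
After 1.4:1 compression, effective rate ≈ 81000 bytes/s.
Capacity = 32 × 1,000,000 = 32,000,000 bytes.
32,000,000 / effective rate ≈ 395.06 s → 395 seconds.

395 seconds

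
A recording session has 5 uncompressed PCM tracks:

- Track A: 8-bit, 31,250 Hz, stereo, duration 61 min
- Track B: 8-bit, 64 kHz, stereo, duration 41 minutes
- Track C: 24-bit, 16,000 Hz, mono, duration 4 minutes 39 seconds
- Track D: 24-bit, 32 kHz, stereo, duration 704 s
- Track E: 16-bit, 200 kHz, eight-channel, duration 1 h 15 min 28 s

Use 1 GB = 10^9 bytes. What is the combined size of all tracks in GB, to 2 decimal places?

15.18 GB

Track A: 61 min = 3,660 s; 31,250 × 3,660 × 1 × 2 = 228,750,000 bytes.
Track B: 41 minutes = 2,460 s; 64,000 × 2,460 × 1 × 2 = 314,880,000 bytes.
Track C: 4 minutes 39 seconds = 279 s; 16,000 × 279 × 3 × 1 = 13,392,000 bytes.
Track D: 32,000 × 704 × 3 × 2 = 135,168,000 bytes.
Track E: 1 h 15 min 28 s = 4,528 s; 200,000 × 4,528 × 2 × 8 = 14,489,600,000 bytes.
Total = 15,181,790,000 bytes = 15.18 GB.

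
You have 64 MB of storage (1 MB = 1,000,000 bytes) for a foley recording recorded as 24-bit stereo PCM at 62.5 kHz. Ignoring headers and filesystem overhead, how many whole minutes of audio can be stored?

2 minutes

Uncompressed byte rate = 62,500 × 3 × 2 = 375,000 bytes/s.
Capacity = 64 × 1,000,000 = 64,000,000 bytes.
64,000,000 / 375,000 ≈ 170.67 s → 2 minutes.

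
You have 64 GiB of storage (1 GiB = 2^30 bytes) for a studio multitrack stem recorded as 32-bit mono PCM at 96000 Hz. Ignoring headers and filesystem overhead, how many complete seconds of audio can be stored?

178,956 seconds

Uncompressed byte rate = 96,000 × 4 × 1 = 384,000 bytes/s.
Capacity = 64 × 1,073,741,824 = 68,719,476,736 bytes.
68,719,476,736 / 384,000 ≈ 178956.97 s → 178,956 seconds.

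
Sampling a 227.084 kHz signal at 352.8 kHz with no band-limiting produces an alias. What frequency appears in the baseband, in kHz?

Nyquist = 352,800/2 = 176,400 Hz; 227,084 Hz exceeds it.
Alias = |227,084 − 1×352,800| = |227,084 − 352,800| = 125,716 Hz = 125.716 kHz.

125.716 kHz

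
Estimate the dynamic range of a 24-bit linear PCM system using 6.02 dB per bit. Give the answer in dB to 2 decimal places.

24 × 6.02 = 144.48 dB.

144.48 dB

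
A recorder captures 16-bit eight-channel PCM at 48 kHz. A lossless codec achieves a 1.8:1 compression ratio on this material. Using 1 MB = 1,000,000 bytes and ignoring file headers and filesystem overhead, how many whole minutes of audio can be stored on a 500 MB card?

Uncompressed byte rate = 48,000 × 2 × 8 = 768,000 bytes/s.
After 1.8:1 compression, effective rate ≈ 426666.67 bytes/s.
Capacity = 500 × 1,000,000 = 500,000,000 bytes.
500,000,000 / effective rate ≈ 1171.88 s → 19 minutes.

19 minutes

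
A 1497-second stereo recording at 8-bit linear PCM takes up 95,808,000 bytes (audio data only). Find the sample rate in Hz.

Bytes = sample_rate × seconds × bytes_per_sample × channels.
sample_rate = 95,808,000 / (1,497 × 1 × 2) = 95,808,000 / 2,994 = 32,000 Hz.

32,000 Hz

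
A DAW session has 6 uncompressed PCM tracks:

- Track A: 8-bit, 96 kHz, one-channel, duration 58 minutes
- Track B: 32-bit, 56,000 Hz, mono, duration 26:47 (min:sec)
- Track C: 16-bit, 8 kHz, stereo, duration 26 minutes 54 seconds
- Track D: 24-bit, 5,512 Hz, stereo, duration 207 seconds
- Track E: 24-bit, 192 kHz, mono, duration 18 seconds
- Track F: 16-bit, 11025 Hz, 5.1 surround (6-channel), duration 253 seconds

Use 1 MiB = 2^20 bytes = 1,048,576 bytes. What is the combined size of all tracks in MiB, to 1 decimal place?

759.5 MiB

Track A: 58 minutes = 3,480 s; 96,000 × 3,480 × 1 × 1 = 334,080,000 bytes.
Track B: 26:47 (min:sec) = 1,607 s; 56,000 × 1,607 × 4 × 1 = 359,968,000 bytes.
Track C: 26 minutes 54 seconds = 1,614 s; 8,000 × 1,614 × 2 × 2 = 51,648,000 bytes.
Track D: 5,512 × 207 × 3 × 2 = 6,845,904 bytes.
Track E: 192,000 × 18 × 3 × 1 = 10,368,000 bytes.
Track F: 11,025 × 253 × 2 × 6 = 33,471,900 bytes.
Total = 796,381,804 bytes = 759.5 MiB.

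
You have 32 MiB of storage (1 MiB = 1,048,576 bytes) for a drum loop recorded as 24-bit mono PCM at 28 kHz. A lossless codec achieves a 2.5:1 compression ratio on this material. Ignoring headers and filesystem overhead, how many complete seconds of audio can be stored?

998 seconds

Uncompressed byte rate = 28,000 × 3 × 1 = 84,000 bytes/s.
After 2.5:1 compression, effective rate ≈ 33600 bytes/s.
Capacity = 32 × 1,048,576 = 33,554,432 bytes.
33,554,432 / effective rate ≈ 998.64 s → 998 seconds.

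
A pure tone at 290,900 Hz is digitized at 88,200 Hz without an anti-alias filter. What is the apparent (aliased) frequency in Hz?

26,300 Hz

Nyquist = 88,200/2 = 44,100 Hz; 290,900 Hz exceeds it.
Alias = |290,900 − 3×88,200| = |290,900 − 264,600| = 26,300 Hz.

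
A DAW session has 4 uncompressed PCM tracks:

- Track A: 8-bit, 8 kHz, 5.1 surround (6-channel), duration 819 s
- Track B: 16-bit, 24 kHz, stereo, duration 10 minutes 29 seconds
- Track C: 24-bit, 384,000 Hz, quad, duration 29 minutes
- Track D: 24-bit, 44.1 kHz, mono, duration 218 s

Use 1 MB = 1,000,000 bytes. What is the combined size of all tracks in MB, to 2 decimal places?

Track A: 8,000 × 819 × 1 × 6 = 39,312,000 bytes.
Track B: 10 minutes 29 seconds = 629 s; 24,000 × 629 × 2 × 2 = 60,384,000 bytes.
Track C: 29 minutes = 1,740 s; 384,000 × 1,740 × 3 × 4 = 8,017,920,000 bytes.
Track D: 44,100 × 218 × 3 × 1 = 28,841,400 bytes.
Total = 8,146,457,400 bytes = 8146.46 MB.

8146.46 MB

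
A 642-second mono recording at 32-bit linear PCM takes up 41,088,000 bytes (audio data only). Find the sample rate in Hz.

16,000 Hz

Bytes = sample_rate × seconds × bytes_per_sample × channels.
sample_rate = 41,088,000 / (642 × 4 × 1) = 41,088,000 / 2,568 = 16,000 Hz.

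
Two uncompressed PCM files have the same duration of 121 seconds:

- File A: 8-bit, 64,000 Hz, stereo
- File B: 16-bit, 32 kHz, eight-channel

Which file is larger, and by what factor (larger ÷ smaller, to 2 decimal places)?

File A: 64,000 × 1 × 2 = 128,000 bytes/s.
File B: 32,000 × 2 × 8 = 512,000 bytes/s.
File B is larger; ratio = 61,952,000 / 15,488,000 = 4.00.

File B, by a factor of 4.00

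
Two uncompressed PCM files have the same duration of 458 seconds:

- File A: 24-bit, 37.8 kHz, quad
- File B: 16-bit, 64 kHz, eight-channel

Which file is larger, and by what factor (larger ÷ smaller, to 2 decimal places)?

File A: 37,800 × 3 × 4 = 453,600 bytes/s.
File B: 64,000 × 2 × 8 = 1,024,000 bytes/s.
File B is larger; ratio = 468,992,000 / 207,748,800 = 2.26.

File B, by a factor of 2.26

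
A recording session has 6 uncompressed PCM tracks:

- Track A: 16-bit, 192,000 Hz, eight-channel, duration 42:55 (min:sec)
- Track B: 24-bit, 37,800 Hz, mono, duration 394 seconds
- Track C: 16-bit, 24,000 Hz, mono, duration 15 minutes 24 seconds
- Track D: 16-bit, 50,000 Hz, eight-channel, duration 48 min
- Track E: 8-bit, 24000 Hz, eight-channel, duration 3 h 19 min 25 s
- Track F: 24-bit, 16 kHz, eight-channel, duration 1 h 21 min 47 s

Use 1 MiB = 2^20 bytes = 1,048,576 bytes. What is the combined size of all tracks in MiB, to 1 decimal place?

Track A: 42:55 (min:sec) = 2,575 s; 192,000 × 2,575 × 2 × 8 = 7,910,400,000 bytes.
Track B: 37,800 × 394 × 3 × 1 = 44,679,600 bytes.
Track C: 15 minutes 24 seconds = 924 s; 24,000 × 924 × 2 × 1 = 44,352,000 bytes.
Track D: 48 min = 2,880 s; 50,000 × 2,880 × 2 × 8 = 2,304,000,000 bytes.
Track E: 3 h 19 min 25 s = 11,965 s; 24,000 × 11,965 × 1 × 8 = 2,297,280,000 bytes.
Track F: 1 h 21 min 47 s = 4,907 s; 16,000 × 4,907 × 3 × 8 = 1,884,288,000 bytes.
Total = 14,484,999,600 bytes = 13814.0 MiB.

13814.0 MiB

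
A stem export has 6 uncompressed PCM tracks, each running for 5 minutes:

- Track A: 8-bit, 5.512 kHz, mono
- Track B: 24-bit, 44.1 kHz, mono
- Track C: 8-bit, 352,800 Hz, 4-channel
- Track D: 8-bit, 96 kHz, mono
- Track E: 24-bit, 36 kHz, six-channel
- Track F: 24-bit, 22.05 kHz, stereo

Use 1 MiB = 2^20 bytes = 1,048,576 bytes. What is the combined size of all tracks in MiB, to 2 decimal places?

5 minutes = 300 s.
Track A: 5,512 × 300 × 1 × 1 = 1,653,600 bytes.
Track B: 44,100 × 300 × 3 × 1 = 39,690,000 bytes.
Track C: 352,800 × 300 × 1 × 4 = 423,360,000 bytes.
Track D: 96,000 × 300 × 1 × 1 = 28,800,000 bytes.
Track E: 36,000 × 300 × 3 × 6 = 194,400,000 bytes.
Track F: 22,050 × 300 × 3 × 2 = 39,690,000 bytes.
Total = 727,593,600 bytes = 693.89 MiB.

693.89 MiB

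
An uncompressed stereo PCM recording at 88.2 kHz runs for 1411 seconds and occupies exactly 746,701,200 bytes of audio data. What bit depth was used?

Bytes per sample = 746,701,200 / (88,200 × 1,411 × 2) = 746,701,200 / 248,900,400 = 3.
Bit depth = 3 × 8 = 24 bits.

24 bits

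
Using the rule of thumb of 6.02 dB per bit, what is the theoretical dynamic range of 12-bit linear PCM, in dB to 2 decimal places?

72.24 dB

12 × 6.02 = 72.24 dB.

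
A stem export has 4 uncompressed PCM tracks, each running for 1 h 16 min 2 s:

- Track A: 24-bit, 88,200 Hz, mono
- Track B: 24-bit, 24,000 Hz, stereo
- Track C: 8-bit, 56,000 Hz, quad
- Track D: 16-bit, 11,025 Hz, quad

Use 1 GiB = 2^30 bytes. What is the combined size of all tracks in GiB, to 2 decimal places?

1 h 16 min 2 s = 4,562 s.
Track A: 88,200 × 4,562 × 3 × 1 = 1,207,105,200 bytes.
Track B: 24,000 × 4,562 × 3 × 2 = 656,928,000 bytes.
Track C: 56,000 × 4,562 × 1 × 4 = 1,021,888,000 bytes.
Track D: 11,025 × 4,562 × 2 × 4 = 402,368,400 bytes.
Total = 3,288,289,600 bytes = 3.06 GiB.

3.06 GiB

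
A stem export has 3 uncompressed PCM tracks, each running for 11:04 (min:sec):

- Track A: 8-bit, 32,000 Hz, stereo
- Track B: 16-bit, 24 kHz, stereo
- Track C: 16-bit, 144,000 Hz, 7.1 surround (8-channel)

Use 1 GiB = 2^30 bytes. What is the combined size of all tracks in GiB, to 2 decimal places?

11:04 (min:sec) = 664 s.
Track A: 32,000 × 664 × 1 × 2 = 42,496,000 bytes.
Track B: 24,000 × 664 × 2 × 2 = 63,744,000 bytes.
Track C: 144,000 × 664 × 2 × 8 = 1,529,856,000 bytes.
Total = 1,636,096,000 bytes = 1.52 GiB.

1.52 GiB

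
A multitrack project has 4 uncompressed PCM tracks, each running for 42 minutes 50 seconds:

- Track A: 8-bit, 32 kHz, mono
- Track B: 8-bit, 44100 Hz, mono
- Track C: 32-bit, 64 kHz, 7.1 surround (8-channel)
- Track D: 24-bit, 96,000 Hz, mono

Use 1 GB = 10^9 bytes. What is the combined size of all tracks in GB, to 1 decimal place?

42 minutes 50 seconds = 2,570 s.
Track A: 32,000 × 2,570 × 1 × 1 = 82,240,000 bytes.
Track B: 44,100 × 2,570 × 1 × 1 = 113,337,000 bytes.
Track C: 64,000 × 2,570 × 4 × 8 = 5,263,360,000 bytes.
Track D: 96,000 × 2,570 × 3 × 1 = 740,160,000 bytes.
Total = 6,199,097,000 bytes = 6.2 GB.

6.2 GB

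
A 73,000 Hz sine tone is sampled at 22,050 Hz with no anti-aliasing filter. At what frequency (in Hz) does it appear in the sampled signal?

6,850 Hz

Nyquist = 22,050/2 = 11,025 Hz; 73,000 Hz exceeds it.
Alias = |73,000 − 3×22,050| = |73,000 − 66,150| = 6,850 Hz.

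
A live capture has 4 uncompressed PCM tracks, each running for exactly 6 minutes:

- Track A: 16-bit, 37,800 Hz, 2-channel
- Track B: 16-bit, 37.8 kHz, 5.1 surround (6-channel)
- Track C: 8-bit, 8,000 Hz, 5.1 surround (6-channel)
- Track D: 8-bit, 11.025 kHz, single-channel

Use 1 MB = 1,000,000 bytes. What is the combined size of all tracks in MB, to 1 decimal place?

exactly 6 minutes = 360 s.
Track A: 37,800 × 360 × 2 × 2 = 54,432,000 bytes.
Track B: 37,800 × 360 × 2 × 6 = 163,296,000 bytes.
Track C: 8,000 × 360 × 1 × 6 = 17,280,000 bytes.
Track D: 11,025 × 360 × 1 × 1 = 3,969,000 bytes.
Total = 238,977,000 bytes = 239.0 MB.

239.0 MB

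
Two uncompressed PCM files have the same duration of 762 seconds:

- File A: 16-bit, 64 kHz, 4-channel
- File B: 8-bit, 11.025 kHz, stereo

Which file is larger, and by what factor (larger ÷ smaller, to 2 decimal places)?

File A, by a factor of 23.22

File A: 64,000 × 2 × 4 = 512,000 bytes/s.
File B: 11,025 × 1 × 2 = 22,050 bytes/s.
File A is larger; ratio = 390,144,000 / 16,802,100 = 23.22.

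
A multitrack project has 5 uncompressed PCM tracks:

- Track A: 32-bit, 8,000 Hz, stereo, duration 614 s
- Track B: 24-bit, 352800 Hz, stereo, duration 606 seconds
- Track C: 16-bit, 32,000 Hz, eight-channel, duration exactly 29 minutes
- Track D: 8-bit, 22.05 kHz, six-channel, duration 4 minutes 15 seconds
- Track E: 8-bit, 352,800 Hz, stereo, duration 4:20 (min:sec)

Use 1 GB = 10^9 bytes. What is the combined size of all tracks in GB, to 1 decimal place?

Track A: 8,000 × 614 × 4 × 2 = 39,296,000 bytes.
Track B: 352,800 × 606 × 3 × 2 = 1,282,780,800 bytes.
Track C: exactly 29 minutes = 1,740 s; 32,000 × 1,740 × 2 × 8 = 890,880,000 bytes.
Track D: 4 minutes 15 seconds = 255 s; 22,050 × 255 × 1 × 6 = 33,736,500 bytes.
Track E: 4:20 (min:sec) = 260 s; 352,800 × 260 × 1 × 2 = 183,456,000 bytes.
Total = 2,430,149,300 bytes = 2.4 GB.

2.4 GB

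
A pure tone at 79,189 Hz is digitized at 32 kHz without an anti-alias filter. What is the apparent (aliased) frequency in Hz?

Nyquist = 32,000/2 = 16,000 Hz; 79,189 Hz exceeds it.
Alias = |79,189 − 2×32,000| = |79,189 − 64,000| = 15,189 Hz.

15,189 Hz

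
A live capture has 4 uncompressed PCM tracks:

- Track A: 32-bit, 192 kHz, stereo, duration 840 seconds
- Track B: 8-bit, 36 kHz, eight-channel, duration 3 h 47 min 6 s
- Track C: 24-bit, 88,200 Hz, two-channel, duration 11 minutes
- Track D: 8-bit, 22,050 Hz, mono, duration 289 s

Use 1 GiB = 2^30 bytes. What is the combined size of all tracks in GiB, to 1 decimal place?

Track A: 192,000 × 840 × 4 × 2 = 1,290,240,000 bytes.
Track B: 3 h 47 min 6 s = 13,626 s; 36,000 × 13,626 × 1 × 8 = 3,924,288,000 bytes.
Track C: 11 minutes = 660 s; 88,200 × 660 × 3 × 2 = 349,272,000 bytes.
Track D: 22,050 × 289 × 1 × 1 = 6,372,450 bytes.
Total = 5,570,172,450 bytes = 5.2 GiB.

5.2 GiB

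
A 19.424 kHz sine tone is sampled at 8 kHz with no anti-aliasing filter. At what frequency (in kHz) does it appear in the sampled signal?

3.424 kHz

Nyquist = 8,000/2 = 4,000 Hz; 19,424 Hz exceeds it.
Alias = |19,424 − 2×8,000| = |19,424 − 16,000| = 3,424 Hz = 3.424 kHz.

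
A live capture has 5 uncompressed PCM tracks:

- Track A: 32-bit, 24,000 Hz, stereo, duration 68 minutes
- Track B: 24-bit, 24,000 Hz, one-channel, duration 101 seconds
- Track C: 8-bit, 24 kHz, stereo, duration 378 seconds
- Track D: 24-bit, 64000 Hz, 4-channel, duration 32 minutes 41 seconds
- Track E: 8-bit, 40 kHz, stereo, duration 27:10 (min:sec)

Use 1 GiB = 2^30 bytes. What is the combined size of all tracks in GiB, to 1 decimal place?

Track A: 68 minutes = 4,080 s; 24,000 × 4,080 × 4 × 2 = 783,360,000 bytes.
Track B: 24,000 × 101 × 3 × 1 = 7,272,000 bytes.
Track C: 24,000 × 378 × 1 × 2 = 18,144,000 bytes.
Track D: 32 minutes 41 seconds = 1,961 s; 64,000 × 1,961 × 3 × 4 = 1,506,048,000 bytes.
Track E: 27:10 (min:sec) = 1,630 s; 40,000 × 1,630 × 1 × 2 = 130,400,000 bytes.
Total = 2,445,224,000 bytes = 2.3 GiB.

2.3 GiB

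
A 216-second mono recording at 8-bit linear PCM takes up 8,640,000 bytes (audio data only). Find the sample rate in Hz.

Bytes = sample_rate × seconds × bytes_per_sample × channels.
sample_rate = 8,640,000 / (216 × 1 × 1) = 8,640,000 / 216 = 40,000 Hz.

40,000 Hz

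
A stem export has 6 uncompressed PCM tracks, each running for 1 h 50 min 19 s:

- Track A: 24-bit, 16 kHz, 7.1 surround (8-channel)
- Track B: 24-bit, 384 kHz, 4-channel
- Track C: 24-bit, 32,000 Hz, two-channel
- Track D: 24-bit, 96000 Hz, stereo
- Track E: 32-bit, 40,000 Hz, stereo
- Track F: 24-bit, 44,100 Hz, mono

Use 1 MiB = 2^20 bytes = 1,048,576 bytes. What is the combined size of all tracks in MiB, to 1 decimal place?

39214.3 MiB

1 h 50 min 19 s = 6,619 s.
Track A: 16,000 × 6,619 × 3 × 8 = 2,541,696,000 bytes.
Track B: 384,000 × 6,619 × 3 × 4 = 30,500,352,000 bytes.
Track C: 32,000 × 6,619 × 3 × 2 = 1,270,848,000 bytes.
Track D: 96,000 × 6,619 × 3 × 2 = 3,812,544,000 bytes.
Track E: 40,000 × 6,619 × 4 × 2 = 2,118,080,000 bytes.
Track F: 44,100 × 6,619 × 3 × 1 = 875,693,700 bytes.
Total = 41,119,213,700 bytes = 39214.3 MiB.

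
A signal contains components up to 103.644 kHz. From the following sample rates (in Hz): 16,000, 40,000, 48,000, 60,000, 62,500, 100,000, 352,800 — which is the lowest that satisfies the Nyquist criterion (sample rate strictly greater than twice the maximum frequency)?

Need sample rate > 2 × 103,644 = 207,288 Hz.
Lowest listed rate above 207,288 Hz is 352,800 Hz.

352,800 Hz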